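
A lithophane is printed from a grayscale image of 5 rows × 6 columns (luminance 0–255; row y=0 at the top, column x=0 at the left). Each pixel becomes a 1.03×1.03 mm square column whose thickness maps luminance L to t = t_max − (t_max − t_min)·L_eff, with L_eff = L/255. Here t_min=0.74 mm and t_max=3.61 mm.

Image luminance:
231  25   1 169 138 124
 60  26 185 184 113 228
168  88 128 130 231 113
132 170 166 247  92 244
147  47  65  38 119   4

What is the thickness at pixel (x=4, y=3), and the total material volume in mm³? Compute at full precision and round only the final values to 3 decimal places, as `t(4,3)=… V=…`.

t(4,3)=2.575 V=69.367

span = t_max - t_min = 3.61 - 0.74 = 2.870
L(4,3) = 92, L_eff = 92/255 = 0.360784
t(4,3) = 3.61 - 2.870·0.360784 = 2.575
Σt over all 5·6 pixels = 555773/8500 ≈ 65.3850588
V = pitch²·Σt = 1.03²·555773/8500 = 69.367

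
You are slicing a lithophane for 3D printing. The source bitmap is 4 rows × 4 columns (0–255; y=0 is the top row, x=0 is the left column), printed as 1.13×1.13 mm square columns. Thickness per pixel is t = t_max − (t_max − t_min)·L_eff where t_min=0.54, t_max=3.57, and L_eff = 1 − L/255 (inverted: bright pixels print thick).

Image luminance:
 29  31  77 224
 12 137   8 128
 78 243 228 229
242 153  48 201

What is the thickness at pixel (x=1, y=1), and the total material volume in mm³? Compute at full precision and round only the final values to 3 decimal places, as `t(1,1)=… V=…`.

span = t_max - t_min = 3.57 - 0.54 = 3.030
L(1,1) = 137, L_eff = 1 - 137/255 = 0.462745 (inverted)
t(1,1) = 3.57 - 3.030·0.462745 = 2.168
Σt over all 4·4 pixels = 70577/2125 ≈ 33.2127059
V = pitch²·Σt = 1.13²·70577/2125 = 42.409

t(1,1)=2.168 V=42.409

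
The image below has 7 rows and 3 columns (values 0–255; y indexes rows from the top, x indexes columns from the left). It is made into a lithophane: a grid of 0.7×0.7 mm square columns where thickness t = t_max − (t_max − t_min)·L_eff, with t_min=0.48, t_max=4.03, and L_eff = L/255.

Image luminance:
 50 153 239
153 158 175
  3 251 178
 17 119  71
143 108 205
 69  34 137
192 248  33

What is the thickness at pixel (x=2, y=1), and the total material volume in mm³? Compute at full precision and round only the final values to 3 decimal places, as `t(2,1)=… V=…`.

t(2,1)=1.594 V=22.805

span = t_max - t_min = 4.03 - 0.48 = 3.550
L(2,1) = 175, L_eff = 175/255 = 0.686275
t(2,1) = 4.03 - 3.550·0.686275 = 1.594
Σt over all 7·3 pixels = 79119/1700 ≈ 46.5405882
V = pitch²·Σt = 0.7²·79119/1700 = 22.805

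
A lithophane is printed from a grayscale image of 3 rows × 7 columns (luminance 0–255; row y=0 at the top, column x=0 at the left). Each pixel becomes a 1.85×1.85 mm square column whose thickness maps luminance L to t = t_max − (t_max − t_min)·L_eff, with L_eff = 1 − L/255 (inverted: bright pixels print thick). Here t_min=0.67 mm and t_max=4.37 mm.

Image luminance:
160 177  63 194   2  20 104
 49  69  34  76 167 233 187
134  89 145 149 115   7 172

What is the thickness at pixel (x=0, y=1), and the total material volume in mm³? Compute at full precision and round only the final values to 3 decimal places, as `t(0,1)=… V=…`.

span = t_max - t_min = 4.37 - 0.67 = 3.700
L(0,1) = 49, L_eff = 1 - 49/255 = 0.807843 (inverted)
t(0,1) = 4.37 - 3.700·0.807843 = 1.381
Σt over all 3·7 pixels = 48.11
V = pitch²·Σt = 1.85²·48.11 = 164.656

t(0,1)=1.381 V=164.656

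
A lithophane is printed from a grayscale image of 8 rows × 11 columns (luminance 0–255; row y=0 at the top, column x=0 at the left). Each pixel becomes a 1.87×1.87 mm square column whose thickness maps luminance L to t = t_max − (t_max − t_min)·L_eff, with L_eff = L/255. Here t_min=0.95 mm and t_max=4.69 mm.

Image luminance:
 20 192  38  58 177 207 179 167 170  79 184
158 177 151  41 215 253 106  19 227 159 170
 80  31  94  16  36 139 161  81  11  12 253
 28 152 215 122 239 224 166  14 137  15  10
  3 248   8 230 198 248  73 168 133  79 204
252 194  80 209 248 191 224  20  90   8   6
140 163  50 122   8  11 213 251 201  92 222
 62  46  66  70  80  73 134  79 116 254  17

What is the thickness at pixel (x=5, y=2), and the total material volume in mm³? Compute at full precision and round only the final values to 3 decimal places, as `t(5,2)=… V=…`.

span = t_max - t_min = 4.69 - 0.95 = 3.740
L(5,2) = 139, L_eff = 139/255 = 0.545098
t(5,2) = 4.69 - 3.740·0.545098 = 2.651
Σt over all 8·11 pixels = 188903/750 ≈ 251.8706667
V = pitch²·Σt = 1.87²·188903/750 = 880.767

t(5,2)=2.651 V=880.767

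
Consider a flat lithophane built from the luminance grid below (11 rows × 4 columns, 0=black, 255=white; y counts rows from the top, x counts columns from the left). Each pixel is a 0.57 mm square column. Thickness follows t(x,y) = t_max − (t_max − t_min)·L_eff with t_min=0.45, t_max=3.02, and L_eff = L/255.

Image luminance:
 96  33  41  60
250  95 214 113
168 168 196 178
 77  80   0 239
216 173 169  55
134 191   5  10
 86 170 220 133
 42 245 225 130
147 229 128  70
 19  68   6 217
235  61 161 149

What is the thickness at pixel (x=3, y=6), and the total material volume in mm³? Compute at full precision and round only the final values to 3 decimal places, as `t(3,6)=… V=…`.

t(3,6)=1.680 V=24.502

span = t_max - t_min = 3.02 - 0.45 = 2.570
L(3,6) = 133, L_eff = 133/255 = 0.521569
t(3,6) = 3.02 - 2.570·0.521569 = 1.680
Σt over all 11·4 pixels = 961513/12750 ≈ 75.4127843
V = pitch²·Σt = 0.57²·961513/12750 = 24.502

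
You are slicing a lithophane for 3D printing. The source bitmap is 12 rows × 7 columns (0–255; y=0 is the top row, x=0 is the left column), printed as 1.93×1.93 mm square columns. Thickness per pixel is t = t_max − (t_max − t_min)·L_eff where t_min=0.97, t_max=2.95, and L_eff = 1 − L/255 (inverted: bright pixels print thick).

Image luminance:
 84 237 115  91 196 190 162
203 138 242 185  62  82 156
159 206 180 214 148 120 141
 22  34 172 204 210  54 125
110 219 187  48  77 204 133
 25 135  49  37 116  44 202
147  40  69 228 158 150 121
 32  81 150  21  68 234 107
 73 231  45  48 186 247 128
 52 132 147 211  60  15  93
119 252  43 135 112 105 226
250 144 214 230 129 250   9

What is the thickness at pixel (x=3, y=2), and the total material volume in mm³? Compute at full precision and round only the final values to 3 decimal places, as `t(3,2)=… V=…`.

span = t_max - t_min = 2.95 - 0.97 = 1.980
L(3,2) = 214, L_eff = 1 - 214/255 = 0.160784 (inverted)
t(3,2) = 2.95 - 1.980·0.160784 = 2.632
Σt over all 12·7 pixels = 71622/425 ≈ 168.5223529
V = pitch²·Σt = 1.93²·71622/425 = 627.729

t(3,2)=2.632 V=627.729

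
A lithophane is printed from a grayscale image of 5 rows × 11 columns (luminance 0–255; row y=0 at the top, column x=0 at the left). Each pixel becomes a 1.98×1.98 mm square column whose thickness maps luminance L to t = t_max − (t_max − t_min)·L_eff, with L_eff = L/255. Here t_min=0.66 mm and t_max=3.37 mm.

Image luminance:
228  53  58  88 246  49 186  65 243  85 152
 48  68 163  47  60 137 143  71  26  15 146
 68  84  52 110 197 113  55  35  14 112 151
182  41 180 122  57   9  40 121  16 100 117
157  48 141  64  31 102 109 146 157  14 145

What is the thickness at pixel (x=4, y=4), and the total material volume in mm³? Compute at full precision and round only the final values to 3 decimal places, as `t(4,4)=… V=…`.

t(4,4)=3.041 V=498.870

span = t_max - t_min = 3.37 - 0.66 = 2.710
L(4,4) = 31, L_eff = 31/255 = 0.121569
t(4,4) = 3.37 - 2.710·0.121569 = 3.041
Σt over all 5·11 pixels = 811217/6375 ≈ 127.2497255
V = pitch²·Σt = 1.98²·811217/6375 = 498.870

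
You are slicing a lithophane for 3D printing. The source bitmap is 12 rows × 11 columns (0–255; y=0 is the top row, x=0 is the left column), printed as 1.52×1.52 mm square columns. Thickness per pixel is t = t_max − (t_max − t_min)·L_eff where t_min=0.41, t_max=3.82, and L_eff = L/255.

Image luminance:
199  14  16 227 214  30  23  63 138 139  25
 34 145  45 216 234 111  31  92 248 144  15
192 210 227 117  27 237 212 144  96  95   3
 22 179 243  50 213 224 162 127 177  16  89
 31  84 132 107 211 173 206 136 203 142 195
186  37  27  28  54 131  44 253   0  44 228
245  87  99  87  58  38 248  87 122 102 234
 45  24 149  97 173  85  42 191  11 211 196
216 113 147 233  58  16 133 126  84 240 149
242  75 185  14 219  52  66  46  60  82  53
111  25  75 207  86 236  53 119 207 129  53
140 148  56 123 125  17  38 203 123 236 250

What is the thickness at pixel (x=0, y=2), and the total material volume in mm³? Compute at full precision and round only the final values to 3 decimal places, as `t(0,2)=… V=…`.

span = t_max - t_min = 3.82 - 0.41 = 3.410
L(0,2) = 192, L_eff = 192/255 = 0.752941
t(0,2) = 3.82 - 3.410·0.752941 = 1.252
Σt over all 12·11 pixels = 7362223/25500 ≈ 288.7146275
V = pitch²·Σt = 1.52²·7362223/25500 = 667.046

t(0,2)=1.252 V=667.046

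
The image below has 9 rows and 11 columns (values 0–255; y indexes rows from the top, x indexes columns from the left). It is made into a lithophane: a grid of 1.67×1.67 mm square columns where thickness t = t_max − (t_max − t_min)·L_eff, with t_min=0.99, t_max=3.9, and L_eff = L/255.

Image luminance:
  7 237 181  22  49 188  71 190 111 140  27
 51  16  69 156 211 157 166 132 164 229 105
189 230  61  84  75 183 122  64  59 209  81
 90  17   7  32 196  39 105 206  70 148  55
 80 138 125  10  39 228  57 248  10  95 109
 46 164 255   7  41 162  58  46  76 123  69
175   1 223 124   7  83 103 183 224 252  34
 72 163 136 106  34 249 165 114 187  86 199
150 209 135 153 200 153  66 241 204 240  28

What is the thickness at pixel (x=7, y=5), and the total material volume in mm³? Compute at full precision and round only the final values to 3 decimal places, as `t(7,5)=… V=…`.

t(7,5)=3.375 V=698.507

span = t_max - t_min = 3.9 - 0.99 = 2.910
L(7,5) = 46, L_eff = 46/255 = 0.180392
t(7,5) = 3.9 - 2.910·0.180392 = 3.375
Σt over all 9·11 pixels = 532227/2125 ≈ 250.4597647
V = pitch²·Σt = 1.67²·532227/2125 = 698.507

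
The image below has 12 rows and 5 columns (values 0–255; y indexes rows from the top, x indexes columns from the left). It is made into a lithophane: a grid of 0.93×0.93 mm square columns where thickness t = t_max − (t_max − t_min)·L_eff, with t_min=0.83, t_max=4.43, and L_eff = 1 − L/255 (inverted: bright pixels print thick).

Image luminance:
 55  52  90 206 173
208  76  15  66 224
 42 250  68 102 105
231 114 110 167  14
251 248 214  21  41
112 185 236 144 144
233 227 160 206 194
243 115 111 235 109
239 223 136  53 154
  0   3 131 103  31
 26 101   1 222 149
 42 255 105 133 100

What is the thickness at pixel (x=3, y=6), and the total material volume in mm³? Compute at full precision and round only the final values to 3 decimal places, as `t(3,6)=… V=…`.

t(3,6)=3.738 V=140.804

span = t_max - t_min = 4.43 - 0.83 = 3.600
L(3,6) = 206, L_eff = 1 - 206/255 = 0.192157 (inverted)
t(3,6) = 4.43 - 3.600·0.192157 = 3.738
Σt over all 12·5 pixels = 69189/425 ≈ 162.7976471
V = pitch²·Σt = 0.93²·69189/425 = 140.804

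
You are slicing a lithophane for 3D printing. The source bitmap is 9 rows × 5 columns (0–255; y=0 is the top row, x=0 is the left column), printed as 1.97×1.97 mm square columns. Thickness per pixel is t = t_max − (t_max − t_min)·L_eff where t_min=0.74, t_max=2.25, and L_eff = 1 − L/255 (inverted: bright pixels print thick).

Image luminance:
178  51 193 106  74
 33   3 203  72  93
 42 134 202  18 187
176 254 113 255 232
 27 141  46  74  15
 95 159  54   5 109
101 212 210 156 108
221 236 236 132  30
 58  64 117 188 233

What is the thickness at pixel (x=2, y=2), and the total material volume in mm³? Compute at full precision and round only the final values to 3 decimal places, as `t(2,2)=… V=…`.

t(2,2)=1.936 V=258.985

span = t_max - t_min = 2.25 - 0.74 = 1.510
L(2,2) = 202, L_eff = 1 - 202/255 = 0.207843 (inverted)
t(2,2) = 2.25 - 1.510·0.207843 = 1.936
Σt over all 9·5 pixels = 141808/2125 ≈ 66.7331765
V = pitch²·Σt = 1.97²·141808/2125 = 258.985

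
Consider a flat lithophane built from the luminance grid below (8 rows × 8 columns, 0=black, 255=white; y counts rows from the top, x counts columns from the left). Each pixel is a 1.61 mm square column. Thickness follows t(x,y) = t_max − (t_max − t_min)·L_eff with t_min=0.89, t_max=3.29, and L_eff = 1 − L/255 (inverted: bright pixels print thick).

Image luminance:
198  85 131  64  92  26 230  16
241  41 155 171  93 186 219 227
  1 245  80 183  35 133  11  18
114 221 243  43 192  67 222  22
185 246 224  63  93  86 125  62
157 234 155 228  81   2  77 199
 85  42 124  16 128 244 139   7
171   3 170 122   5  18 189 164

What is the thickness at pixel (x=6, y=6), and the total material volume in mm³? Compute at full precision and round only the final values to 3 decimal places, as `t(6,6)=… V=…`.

t(6,6)=2.198 V=339.132

span = t_max - t_min = 3.29 - 0.89 = 2.400
L(6,6) = 139, L_eff = 1 - 139/255 = 0.454902 (inverted)
t(6,6) = 3.29 - 2.400·0.454902 = 2.198
Σt over all 8·8 pixels = 55604/425 ≈ 130.8329412
V = pitch²·Σt = 1.61²·55604/425 = 339.132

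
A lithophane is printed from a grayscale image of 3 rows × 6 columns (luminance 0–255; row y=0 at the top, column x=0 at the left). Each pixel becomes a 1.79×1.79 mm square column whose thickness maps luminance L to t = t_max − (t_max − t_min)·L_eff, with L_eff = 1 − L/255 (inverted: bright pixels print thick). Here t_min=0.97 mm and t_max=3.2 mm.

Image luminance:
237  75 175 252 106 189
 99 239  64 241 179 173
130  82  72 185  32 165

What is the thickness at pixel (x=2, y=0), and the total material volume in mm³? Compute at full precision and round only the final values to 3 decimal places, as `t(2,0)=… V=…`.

span = t_max - t_min = 3.2 - 0.97 = 2.230
L(2,0) = 175, L_eff = 1 - 175/255 = 0.313725 (inverted)
t(2,0) = 3.2 - 2.230·0.313725 = 2.500
Σt over all 3·6 pixels = 209243/5100 ≈ 41.0280392
V = pitch²·Σt = 1.79²·209243/5100 = 131.458

t(2,0)=2.500 V=131.458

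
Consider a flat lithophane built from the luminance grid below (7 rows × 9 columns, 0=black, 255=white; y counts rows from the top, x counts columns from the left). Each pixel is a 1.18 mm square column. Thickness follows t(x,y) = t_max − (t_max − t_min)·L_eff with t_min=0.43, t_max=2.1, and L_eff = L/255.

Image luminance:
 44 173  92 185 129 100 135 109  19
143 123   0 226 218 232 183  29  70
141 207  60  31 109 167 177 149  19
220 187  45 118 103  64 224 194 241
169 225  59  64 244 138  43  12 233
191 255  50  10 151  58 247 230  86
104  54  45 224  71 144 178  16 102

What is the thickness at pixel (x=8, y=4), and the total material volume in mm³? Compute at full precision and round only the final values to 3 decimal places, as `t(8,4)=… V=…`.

t(8,4)=0.574 V=110.634

span = t_max - t_min = 2.1 - 0.43 = 1.670
L(8,4) = 233, L_eff = 233/255 = 0.913725
t(8,4) = 2.1 - 1.670·0.913725 = 0.574
Σt over all 7·9 pixels = 2026127/25500 ≈ 79.4559608
V = pitch²·Σt = 1.18²·2026127/25500 = 110.634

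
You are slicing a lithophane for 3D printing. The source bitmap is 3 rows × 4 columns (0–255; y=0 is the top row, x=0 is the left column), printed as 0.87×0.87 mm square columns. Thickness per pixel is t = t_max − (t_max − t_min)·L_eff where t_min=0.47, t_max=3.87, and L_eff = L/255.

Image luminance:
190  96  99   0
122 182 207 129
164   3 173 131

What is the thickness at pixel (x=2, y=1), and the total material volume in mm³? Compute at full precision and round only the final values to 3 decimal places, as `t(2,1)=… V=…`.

t(2,1)=1.110 V=20.053

span = t_max - t_min = 3.87 - 0.47 = 3.400
L(2,1) = 207, L_eff = 207/255 = 0.811765
t(2,1) = 3.87 - 3.400·0.811765 = 1.110
Σt over all 3·4 pixels = 1987/75 ≈ 26.4933333
V = pitch²·Σt = 0.87²·1987/75 = 20.053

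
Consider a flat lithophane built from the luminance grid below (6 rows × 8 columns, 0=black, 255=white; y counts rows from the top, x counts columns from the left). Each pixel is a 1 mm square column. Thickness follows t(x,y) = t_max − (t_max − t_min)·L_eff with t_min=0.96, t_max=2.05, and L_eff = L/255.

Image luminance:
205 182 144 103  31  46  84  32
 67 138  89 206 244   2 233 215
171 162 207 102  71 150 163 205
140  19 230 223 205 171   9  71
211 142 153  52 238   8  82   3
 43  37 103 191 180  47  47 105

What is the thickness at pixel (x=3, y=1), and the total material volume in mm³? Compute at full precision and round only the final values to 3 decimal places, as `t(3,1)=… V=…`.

t(3,1)=1.169 V=72.915

span = t_max - t_min = 2.05 - 0.96 = 1.090
L(3,1) = 206, L_eff = 206/255 = 0.807843
t(3,1) = 2.05 - 1.090·0.807843 = 1.169
Σt over all 6·8 pixels = 929671/12750 ≈ 72.9153725
V = pitch²·Σt = 1²·929671/12750 = 72.915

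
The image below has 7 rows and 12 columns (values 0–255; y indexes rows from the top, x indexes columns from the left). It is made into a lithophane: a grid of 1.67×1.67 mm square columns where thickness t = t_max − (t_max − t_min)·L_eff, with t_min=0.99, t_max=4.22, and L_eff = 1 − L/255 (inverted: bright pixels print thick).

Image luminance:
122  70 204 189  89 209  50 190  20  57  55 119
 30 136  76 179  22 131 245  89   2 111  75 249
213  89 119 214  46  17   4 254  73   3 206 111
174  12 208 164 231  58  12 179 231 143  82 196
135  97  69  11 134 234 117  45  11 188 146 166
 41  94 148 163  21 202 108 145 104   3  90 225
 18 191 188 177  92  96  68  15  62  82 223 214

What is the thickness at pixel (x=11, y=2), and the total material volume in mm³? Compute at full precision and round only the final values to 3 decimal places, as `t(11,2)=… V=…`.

span = t_max - t_min = 4.22 - 0.99 = 3.230
L(11,2) = 111, L_eff = 1 - 111/255 = 0.564706 (inverted)
t(11,2) = 4.22 - 3.230·0.564706 = 2.396
Σt over all 7·12 pixels = 312479/1500 ≈ 208.3193333
V = pitch²·Σt = 1.67²·312479/1500 = 580.982

t(11,2)=2.396 V=580.982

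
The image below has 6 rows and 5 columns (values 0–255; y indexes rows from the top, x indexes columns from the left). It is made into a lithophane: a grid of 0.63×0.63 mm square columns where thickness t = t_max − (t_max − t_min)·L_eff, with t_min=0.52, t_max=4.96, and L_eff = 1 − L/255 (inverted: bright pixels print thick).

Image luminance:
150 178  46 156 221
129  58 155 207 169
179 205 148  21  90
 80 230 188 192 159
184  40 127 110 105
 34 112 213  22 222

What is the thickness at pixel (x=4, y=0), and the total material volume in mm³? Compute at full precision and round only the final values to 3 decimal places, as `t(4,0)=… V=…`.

span = t_max - t_min = 4.96 - 0.52 = 4.440
L(4,0) = 221, L_eff = 1 - 221/255 = 0.133333 (inverted)
t(4,0) = 4.96 - 4.440·0.133333 = 4.368
Σt over all 6·5 pixels = 37192/425 ≈ 87.5105882
V = pitch²·Σt = 0.63²·37192/425 = 34.733

t(4,0)=4.368 V=34.733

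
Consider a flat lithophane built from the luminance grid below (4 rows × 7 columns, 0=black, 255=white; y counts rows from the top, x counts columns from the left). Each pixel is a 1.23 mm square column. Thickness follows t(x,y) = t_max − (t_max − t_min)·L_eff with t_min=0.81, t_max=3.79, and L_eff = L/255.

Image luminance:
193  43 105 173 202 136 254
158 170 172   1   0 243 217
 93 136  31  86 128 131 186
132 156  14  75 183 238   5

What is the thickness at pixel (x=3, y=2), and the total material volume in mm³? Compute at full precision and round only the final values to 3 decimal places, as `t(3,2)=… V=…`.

span = t_max - t_min = 3.79 - 0.81 = 2.980
L(3,2) = 86, L_eff = 86/255 = 0.337255
t(3,2) = 3.79 - 2.980·0.337255 = 2.785
Σt over all 4·7 pixels = 807541/12750 ≈ 63.3365490
V = pitch²·Σt = 1.23²·807541/12750 = 95.822

t(3,2)=2.785 V=95.822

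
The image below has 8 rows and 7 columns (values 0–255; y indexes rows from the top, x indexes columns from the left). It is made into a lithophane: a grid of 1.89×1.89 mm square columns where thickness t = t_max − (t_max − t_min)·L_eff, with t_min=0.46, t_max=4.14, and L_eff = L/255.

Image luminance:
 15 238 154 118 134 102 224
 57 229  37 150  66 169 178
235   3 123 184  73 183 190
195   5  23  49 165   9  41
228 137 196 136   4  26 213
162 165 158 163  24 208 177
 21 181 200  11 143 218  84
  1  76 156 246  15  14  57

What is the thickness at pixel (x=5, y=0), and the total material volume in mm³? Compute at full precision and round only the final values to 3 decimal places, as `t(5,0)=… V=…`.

span = t_max - t_min = 4.14 - 0.46 = 3.680
L(5,0) = 102, L_eff = 102/255 = 0.400000
t(5,0) = 4.14 - 3.680·0.400000 = 2.668
Σt over all 8·7 pixels = 855232/6375 ≈ 134.1540392
V = pitch²·Σt = 1.89²·855232/6375 = 479.212

t(5,0)=2.668 V=479.212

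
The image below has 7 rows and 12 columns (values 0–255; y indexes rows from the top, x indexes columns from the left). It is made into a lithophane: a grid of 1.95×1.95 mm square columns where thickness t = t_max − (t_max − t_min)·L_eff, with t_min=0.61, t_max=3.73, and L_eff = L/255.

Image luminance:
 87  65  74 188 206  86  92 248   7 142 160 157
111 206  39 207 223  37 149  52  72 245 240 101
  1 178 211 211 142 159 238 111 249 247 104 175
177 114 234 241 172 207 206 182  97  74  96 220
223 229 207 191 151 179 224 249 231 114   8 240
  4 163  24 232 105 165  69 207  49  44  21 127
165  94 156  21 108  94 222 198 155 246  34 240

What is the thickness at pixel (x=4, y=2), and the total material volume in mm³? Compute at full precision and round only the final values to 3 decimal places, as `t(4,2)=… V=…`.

span = t_max - t_min = 3.73 - 0.61 = 3.120
L(4,2) = 142, L_eff = 142/255 = 0.556863
t(4,2) = 3.73 - 3.120·0.556863 = 1.993
Σt over all 7·12 pixels = 342651/2125 ≈ 161.2475294
V = pitch²·Σt = 1.95²·342651/2125 = 613.144

t(4,2)=1.993 V=613.144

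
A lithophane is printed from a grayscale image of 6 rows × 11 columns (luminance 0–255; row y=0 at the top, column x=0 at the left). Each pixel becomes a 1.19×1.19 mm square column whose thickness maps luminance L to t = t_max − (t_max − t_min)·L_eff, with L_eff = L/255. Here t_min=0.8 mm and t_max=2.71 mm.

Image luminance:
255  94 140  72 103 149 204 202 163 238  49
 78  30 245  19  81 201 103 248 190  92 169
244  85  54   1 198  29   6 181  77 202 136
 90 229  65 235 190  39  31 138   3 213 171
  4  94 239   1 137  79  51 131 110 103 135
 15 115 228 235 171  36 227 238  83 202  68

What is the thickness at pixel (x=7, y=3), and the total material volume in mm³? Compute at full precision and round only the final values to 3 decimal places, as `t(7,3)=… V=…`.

span = t_max - t_min = 2.71 - 0.8 = 1.910
L(7,3) = 138, L_eff = 138/255 = 0.541176
t(7,3) = 2.71 - 1.910·0.541176 = 1.676
Σt over all 6·11 pixels = 1474063/12750 ≈ 115.6127843
V = pitch²·Σt = 1.19²·1474063/12750 = 163.719

t(7,3)=1.676 V=163.719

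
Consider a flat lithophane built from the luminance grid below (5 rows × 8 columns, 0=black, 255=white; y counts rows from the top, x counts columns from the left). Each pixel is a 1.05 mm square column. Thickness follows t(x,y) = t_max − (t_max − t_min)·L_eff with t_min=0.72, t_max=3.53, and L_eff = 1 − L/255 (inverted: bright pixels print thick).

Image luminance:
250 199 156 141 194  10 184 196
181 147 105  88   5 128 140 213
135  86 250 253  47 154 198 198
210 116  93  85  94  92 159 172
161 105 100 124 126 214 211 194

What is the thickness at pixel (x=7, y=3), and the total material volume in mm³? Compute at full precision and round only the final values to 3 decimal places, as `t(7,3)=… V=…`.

t(7,3)=2.615 V=103.602

span = t_max - t_min = 3.53 - 0.72 = 2.810
L(7,3) = 172, L_eff = 1 - 172/255 = 0.325490 (inverted)
t(7,3) = 3.53 - 2.810·0.325490 = 2.615
Σt over all 5·8 pixels = 1198117/12750 ≈ 93.9699608
V = pitch²·Σt = 1.05²·1198117/12750 = 103.602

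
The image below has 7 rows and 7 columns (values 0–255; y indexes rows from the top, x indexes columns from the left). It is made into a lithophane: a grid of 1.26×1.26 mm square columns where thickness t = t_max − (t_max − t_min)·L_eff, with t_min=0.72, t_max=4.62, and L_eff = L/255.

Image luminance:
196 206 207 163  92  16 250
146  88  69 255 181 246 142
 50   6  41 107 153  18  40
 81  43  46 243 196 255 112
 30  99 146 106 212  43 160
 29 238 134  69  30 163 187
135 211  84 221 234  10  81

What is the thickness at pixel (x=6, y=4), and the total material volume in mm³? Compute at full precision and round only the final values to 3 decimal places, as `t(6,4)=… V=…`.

span = t_max - t_min = 4.62 - 0.72 = 3.900
L(6,4) = 160, L_eff = 160/255 = 0.627451
t(6,4) = 4.62 - 3.900·0.627451 = 2.173
Σt over all 7·7 pixels = 110913/850 ≈ 130.4858824
V = pitch²·Σt = 1.26²·110913/850 = 207.159

t(6,4)=2.173 V=207.159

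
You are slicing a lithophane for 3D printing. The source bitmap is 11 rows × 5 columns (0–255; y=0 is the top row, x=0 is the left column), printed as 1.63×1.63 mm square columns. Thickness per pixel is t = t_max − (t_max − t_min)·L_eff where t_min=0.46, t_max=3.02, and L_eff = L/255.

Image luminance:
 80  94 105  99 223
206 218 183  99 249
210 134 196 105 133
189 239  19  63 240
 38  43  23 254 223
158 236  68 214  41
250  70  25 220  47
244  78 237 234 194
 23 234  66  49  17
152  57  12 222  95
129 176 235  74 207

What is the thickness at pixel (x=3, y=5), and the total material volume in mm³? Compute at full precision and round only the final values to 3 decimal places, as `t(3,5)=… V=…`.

span = t_max - t_min = 3.02 - 0.46 = 2.560
L(3,5) = 214, L_eff = 214/255 = 0.839216
t(3,5) = 3.02 - 2.560·0.839216 = 0.872
Σt over all 11·5 pixels = 1128463/12750 ≈ 88.5069020
V = pitch²·Σt = 1.63²·1128463/12750 = 235.154

t(3,5)=0.872 V=235.154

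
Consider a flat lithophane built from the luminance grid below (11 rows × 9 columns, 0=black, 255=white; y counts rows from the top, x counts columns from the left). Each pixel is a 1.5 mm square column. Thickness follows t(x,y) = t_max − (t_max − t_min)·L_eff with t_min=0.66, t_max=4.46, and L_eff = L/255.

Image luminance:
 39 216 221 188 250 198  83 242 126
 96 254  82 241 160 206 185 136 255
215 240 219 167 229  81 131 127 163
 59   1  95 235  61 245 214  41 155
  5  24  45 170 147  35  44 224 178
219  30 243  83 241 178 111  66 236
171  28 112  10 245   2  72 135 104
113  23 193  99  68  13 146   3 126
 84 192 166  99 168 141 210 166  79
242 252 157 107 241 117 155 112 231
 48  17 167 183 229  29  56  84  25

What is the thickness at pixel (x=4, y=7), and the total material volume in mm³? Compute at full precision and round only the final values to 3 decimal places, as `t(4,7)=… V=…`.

t(4,7)=3.447 V=538.974

span = t_max - t_min = 4.46 - 0.66 = 3.800
L(4,7) = 68, L_eff = 68/255 = 0.266667
t(4,7) = 4.46 - 3.800·0.266667 = 3.447
Σt over all 11·9 pixels = 610837/2550 ≈ 239.5439216
V = pitch²·Σt = 1.5²·610837/2550 = 538.974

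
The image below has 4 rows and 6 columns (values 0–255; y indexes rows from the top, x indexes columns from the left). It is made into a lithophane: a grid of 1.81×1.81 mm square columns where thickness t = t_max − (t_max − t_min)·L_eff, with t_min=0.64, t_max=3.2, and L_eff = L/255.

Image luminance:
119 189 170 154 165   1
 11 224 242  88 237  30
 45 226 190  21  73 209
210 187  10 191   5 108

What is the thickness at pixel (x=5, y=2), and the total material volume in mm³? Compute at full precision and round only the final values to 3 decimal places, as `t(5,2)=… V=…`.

span = t_max - t_min = 3.2 - 0.64 = 2.560
L(5,2) = 209, L_eff = 209/255 = 0.819608
t(5,2) = 3.2 - 2.560·0.819608 = 1.102
Σt over all 4·6 pixels = 19392/425 ≈ 45.6282353
V = pitch²·Σt = 1.81²·19392/425 = 149.483

t(5,2)=1.102 V=149.483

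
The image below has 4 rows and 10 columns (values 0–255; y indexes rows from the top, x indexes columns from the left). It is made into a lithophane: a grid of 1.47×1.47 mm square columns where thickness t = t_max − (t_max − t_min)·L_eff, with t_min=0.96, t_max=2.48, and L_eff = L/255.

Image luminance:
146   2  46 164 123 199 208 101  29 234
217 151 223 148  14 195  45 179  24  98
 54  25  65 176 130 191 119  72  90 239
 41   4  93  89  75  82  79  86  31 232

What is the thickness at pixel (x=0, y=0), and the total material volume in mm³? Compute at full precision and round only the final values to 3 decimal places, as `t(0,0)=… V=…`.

t(0,0)=1.610 V=156.154

span = t_max - t_min = 2.48 - 0.96 = 1.520
L(0,0) = 146, L_eff = 146/255 = 0.572549
t(0,0) = 2.48 - 1.520·0.572549 = 1.610
Σt over all 4·10 pixels = 460678/6375 ≈ 72.2632157
V = pitch²·Σt = 1.47²·460678/6375 = 156.154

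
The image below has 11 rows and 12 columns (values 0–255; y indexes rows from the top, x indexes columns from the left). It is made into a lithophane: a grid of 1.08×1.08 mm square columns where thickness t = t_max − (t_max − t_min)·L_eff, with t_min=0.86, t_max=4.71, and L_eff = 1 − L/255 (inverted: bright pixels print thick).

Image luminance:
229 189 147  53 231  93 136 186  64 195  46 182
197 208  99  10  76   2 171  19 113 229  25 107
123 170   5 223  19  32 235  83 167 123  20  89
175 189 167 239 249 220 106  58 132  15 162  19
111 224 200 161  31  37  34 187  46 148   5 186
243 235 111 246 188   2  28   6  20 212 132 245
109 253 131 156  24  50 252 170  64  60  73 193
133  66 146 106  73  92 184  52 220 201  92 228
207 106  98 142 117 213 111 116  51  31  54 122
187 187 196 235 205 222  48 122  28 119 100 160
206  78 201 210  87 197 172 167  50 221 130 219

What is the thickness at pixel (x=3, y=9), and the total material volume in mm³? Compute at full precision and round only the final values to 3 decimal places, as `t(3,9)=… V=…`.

span = t_max - t_min = 4.71 - 0.86 = 3.850
L(3,9) = 235, L_eff = 1 - 235/255 = 0.078431 (inverted)
t(3,9) = 4.71 - 3.850·0.078431 = 4.408
Σt over all 11·12 pixels = 477917/1275 ≈ 374.8368627
V = pitch²·Σt = 1.08²·477917/1275 = 437.210

t(3,9)=4.408 V=437.210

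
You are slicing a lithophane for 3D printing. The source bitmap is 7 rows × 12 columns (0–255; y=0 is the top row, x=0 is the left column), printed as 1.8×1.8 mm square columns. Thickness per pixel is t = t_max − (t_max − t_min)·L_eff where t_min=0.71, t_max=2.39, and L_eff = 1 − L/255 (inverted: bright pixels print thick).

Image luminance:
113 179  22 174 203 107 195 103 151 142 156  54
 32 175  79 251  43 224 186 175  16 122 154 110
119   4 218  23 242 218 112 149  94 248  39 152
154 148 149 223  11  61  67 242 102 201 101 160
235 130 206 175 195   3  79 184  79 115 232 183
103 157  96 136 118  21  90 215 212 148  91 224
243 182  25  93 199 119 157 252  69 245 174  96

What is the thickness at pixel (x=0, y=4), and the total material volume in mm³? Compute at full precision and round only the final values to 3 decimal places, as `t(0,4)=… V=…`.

span = t_max - t_min = 2.39 - 0.71 = 1.680
L(0,4) = 235, L_eff = 1 - 235/255 = 0.078431 (inverted)
t(0,4) = 2.39 - 1.680·0.078431 = 2.258
Σt over all 7·12 pixels = 290311/2125 ≈ 136.6169412
V = pitch²·Σt = 1.8²·290311/2125 = 442.639

t(0,4)=2.258 V=442.639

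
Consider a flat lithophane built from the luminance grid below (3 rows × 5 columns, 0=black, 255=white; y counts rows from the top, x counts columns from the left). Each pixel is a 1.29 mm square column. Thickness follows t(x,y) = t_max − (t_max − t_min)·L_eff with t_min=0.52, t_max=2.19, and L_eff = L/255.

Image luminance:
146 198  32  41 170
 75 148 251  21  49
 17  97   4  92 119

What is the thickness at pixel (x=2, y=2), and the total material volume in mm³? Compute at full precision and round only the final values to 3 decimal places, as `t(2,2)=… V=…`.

span = t_max - t_min = 2.19 - 0.52 = 1.670
L(2,2) = 4, L_eff = 4/255 = 0.015686
t(2,2) = 2.19 - 1.670·0.015686 = 2.164
Σt over all 3·5 pixels = 118771/5100 ≈ 23.2884314
V = pitch²·Σt = 1.29²·118771/5100 = 38.754

t(2,2)=2.164 V=38.754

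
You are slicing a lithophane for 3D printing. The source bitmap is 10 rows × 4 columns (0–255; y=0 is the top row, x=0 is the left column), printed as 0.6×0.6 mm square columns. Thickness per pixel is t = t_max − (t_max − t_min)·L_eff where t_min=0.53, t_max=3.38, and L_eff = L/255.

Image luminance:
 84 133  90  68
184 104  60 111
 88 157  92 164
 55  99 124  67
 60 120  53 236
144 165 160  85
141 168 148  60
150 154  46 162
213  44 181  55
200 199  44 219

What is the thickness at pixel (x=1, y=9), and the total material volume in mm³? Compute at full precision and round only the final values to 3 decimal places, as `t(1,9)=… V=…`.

t(1,9)=1.156 V=29.009

span = t_max - t_min = 3.38 - 0.53 = 2.850
L(1,9) = 199, L_eff = 199/255 = 0.780392
t(1,9) = 3.38 - 2.850·0.780392 = 1.156
Σt over all 10·4 pixels = 136987/1700 ≈ 80.5805882
V = pitch²·Σt = 0.6²·136987/1700 = 29.009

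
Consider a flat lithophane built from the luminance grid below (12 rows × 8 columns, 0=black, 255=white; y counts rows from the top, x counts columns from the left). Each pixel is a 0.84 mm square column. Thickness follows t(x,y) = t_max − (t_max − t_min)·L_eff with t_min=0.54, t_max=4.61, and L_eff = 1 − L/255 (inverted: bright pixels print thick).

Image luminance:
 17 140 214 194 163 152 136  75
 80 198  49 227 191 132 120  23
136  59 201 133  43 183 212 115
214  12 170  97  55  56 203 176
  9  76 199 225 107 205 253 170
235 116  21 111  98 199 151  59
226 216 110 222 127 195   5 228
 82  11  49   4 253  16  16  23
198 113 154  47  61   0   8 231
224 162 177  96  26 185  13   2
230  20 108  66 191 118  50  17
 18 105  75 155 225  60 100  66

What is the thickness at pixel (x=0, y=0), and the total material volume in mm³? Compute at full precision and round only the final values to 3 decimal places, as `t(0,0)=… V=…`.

span = t_max - t_min = 4.61 - 0.54 = 4.070
L(0,0) = 17, L_eff = 1 - 17/255 = 0.933333 (inverted)
t(0,0) = 4.61 - 4.070·0.933333 = 0.811
Σt over all 12·8 pixels = 2999989/12750 ≈ 235.2932549
V = pitch²·Σt = 0.84²·2999989/12750 = 166.023

t(0,0)=0.811 V=166.023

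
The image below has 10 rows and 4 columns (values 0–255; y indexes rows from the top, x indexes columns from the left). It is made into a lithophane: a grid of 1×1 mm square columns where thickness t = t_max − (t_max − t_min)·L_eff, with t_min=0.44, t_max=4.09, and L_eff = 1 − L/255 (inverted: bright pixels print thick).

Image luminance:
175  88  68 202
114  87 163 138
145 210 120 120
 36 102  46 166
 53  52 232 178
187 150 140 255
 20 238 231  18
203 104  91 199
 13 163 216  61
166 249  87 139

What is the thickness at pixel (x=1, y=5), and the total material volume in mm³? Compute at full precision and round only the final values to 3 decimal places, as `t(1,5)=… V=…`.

span = t_max - t_min = 4.09 - 0.44 = 3.650
L(1,5) = 150, L_eff = 1 - 150/255 = 0.411765 (inverted)
t(1,5) = 4.09 - 3.650·0.411765 = 2.587
Σt over all 10·4 pixels = 97157/1020 ≈ 95.2519608
V = pitch²·Σt = 1²·97157/1020 = 95.252

t(1,5)=2.587 V=95.252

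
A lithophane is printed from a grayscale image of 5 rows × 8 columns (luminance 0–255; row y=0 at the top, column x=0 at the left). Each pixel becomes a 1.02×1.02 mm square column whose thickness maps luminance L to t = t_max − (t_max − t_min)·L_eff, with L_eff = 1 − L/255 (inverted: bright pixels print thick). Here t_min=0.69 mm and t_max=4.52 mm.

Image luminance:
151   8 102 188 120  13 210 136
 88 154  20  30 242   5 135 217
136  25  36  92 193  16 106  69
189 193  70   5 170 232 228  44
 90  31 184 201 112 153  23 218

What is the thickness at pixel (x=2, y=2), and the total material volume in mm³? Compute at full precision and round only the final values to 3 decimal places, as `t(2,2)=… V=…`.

t(2,2)=1.231 V=101.143

span = t_max - t_min = 4.52 - 0.69 = 3.830
L(2,2) = 36, L_eff = 1 - 36/255 = 0.858824 (inverted)
t(2,2) = 4.52 - 3.830·0.858824 = 1.231
Σt over all 5·8 pixels = 165267/1700 ≈ 97.2158824
V = pitch²·Σt = 1.02²·165267/1700 = 101.143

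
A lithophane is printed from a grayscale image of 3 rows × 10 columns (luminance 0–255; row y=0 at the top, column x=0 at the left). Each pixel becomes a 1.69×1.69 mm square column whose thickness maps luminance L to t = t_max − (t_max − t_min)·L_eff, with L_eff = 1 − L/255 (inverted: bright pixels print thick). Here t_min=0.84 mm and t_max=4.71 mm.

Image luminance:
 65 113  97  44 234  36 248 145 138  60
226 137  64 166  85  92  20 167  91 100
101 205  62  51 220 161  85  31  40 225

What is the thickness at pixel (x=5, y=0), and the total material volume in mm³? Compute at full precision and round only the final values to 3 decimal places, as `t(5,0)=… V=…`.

span = t_max - t_min = 4.71 - 0.84 = 3.870
L(5,0) = 36, L_eff = 1 - 36/255 = 0.858824 (inverted)
t(5,0) = 4.71 - 3.870·0.858824 = 1.386
Σt over all 3·10 pixels = 666861/8500 ≈ 78.4542353
V = pitch²·Σt = 1.69²·666861/8500 = 224.073

t(5,0)=1.386 V=224.073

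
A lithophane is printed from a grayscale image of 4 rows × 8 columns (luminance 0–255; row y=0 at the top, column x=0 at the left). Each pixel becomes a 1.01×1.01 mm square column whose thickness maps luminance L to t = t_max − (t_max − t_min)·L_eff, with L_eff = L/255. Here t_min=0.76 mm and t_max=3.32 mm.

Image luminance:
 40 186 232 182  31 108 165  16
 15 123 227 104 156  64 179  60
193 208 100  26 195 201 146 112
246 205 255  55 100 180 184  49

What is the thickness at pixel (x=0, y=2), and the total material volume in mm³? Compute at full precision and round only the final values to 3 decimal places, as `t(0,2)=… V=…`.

span = t_max - t_min = 3.32 - 0.76 = 2.560
L(0,2) = 193, L_eff = 193/255 = 0.756863
t(0,2) = 3.32 - 2.560·0.756863 = 1.382
Σt over all 4·8 pixels = 399328/6375 ≈ 62.6396863
V = pitch²·Σt = 1.01²·399328/6375 = 63.899

t(0,2)=1.382 V=63.899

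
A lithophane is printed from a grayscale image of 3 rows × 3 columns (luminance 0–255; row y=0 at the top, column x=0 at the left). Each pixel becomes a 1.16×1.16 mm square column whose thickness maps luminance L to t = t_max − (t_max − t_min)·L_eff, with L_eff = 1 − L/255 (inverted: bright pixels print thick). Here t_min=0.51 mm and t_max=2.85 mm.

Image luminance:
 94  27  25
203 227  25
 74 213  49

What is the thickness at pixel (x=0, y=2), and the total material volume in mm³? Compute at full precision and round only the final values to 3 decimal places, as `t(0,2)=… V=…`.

t(0,2)=1.189 V=17.746

span = t_max - t_min = 2.85 - 0.51 = 2.340
L(0,2) = 74, L_eff = 1 - 74/255 = 0.709804 (inverted)
t(0,2) = 2.85 - 2.340·0.709804 = 1.189
Σt over all 3·3 pixels = 112101/8500 ≈ 13.1883529
V = pitch²·Σt = 1.16²·112101/8500 = 17.746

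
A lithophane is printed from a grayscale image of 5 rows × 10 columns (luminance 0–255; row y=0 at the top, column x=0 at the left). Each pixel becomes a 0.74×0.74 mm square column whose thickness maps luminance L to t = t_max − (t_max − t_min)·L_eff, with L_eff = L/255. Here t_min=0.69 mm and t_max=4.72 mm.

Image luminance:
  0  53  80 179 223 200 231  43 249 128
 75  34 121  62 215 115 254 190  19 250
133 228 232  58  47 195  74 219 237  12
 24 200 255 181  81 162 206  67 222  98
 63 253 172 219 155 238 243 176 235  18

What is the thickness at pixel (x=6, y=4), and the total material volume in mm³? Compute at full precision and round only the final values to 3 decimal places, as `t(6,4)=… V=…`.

t(6,4)=0.880 V=64.985

span = t_max - t_min = 4.72 - 0.69 = 4.030
L(6,4) = 243, L_eff = 243/255 = 0.952941
t(6,4) = 4.72 - 4.030·0.952941 = 0.880
Σt over all 5·10 pixels = 756532/6375 ≈ 118.6716863
V = pitch²·Σt = 0.74²·756532/6375 = 64.985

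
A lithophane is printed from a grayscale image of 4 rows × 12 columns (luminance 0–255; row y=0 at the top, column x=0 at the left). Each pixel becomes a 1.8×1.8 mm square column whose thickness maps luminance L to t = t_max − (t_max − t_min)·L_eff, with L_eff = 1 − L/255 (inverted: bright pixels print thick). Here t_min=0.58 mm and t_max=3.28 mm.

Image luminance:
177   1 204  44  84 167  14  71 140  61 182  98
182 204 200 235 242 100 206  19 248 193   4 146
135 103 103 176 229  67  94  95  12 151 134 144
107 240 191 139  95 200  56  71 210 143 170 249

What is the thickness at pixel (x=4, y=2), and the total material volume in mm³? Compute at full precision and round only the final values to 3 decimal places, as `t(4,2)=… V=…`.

span = t_max - t_min = 3.28 - 0.58 = 2.700
L(4,2) = 229, L_eff = 1 - 229/255 = 0.101961 (inverted)
t(4,2) = 3.28 - 2.700·0.101961 = 3.005
Σt over all 4·12 pixels = 41244/425 ≈ 97.0447059
V = pitch²·Σt = 1.8²·41244/425 = 314.425

t(4,2)=3.005 V=314.425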